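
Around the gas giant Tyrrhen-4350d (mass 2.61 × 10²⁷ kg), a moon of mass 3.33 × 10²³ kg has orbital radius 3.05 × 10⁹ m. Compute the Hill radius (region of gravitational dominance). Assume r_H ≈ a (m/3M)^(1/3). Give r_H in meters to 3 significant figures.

r_H ≈ a (m/3M)^(1/3)
    = (3.05 × 10⁹) × (3.33 × 10²³ / (3 × 2.61 × 10²⁷))^(1/3)
    = 1.06 × 10⁸ m

1.06 × 10⁸ m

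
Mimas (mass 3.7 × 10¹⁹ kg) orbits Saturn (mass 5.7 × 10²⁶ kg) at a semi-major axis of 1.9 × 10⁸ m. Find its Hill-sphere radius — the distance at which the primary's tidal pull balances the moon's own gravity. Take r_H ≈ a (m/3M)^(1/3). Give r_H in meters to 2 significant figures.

5.3 × 10⁵ m

r_H ≈ a (m/3M)^(1/3)
    = (1.9 × 10⁸) × (3.7 × 10¹⁹ / (3 × 5.7 × 10²⁶))^(1/3)
    = 5.3 × 10⁵ m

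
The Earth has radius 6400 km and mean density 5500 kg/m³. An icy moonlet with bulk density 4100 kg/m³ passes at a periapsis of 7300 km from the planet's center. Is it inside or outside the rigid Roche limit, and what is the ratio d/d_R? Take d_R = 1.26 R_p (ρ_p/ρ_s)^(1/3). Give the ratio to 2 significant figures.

inside; d/d_R ≈ 0.82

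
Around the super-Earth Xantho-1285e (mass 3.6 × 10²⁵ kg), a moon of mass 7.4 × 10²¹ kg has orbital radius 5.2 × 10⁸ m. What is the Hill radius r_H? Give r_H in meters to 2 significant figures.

r_H ≈ a (m/3M)^(1/3)
    = (5.2 × 10⁸) × (7.4 × 10²¹ / (3 × 3.6 × 10²⁵))^(1/3)
    = 2.1 × 10⁷ m

2.1 × 10⁷ m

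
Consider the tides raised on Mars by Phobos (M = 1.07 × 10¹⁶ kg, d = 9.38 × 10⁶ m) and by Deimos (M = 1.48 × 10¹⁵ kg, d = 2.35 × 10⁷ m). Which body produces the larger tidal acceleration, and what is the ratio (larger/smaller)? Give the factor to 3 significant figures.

Compare M/d³ for the two perturbers:
Phobos: (1.07 × 10¹⁶) / (9.38 × 10⁶)³ = 1.297 × 10⁻⁵
Deimos: (1.48 × 10¹⁵) / (2.35 × 10⁷)³ = 1.140 × 10⁻⁷
Ratio (larger/smaller) = 114

Phobos, by a factor of ≈ 114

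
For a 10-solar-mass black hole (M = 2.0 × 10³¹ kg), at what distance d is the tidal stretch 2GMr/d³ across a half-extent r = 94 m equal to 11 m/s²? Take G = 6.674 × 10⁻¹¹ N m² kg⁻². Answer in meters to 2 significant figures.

2.8 × 10⁷ m

2GMr/d³ = a_tidal  ⇒  d = (2GMr / a_tidal)^(1/3)
d = (2 × 6.674×10⁻¹¹ × (2.0 × 10³¹) × (94) / (11))^(1/3)
  = 2.8 × 10⁷ m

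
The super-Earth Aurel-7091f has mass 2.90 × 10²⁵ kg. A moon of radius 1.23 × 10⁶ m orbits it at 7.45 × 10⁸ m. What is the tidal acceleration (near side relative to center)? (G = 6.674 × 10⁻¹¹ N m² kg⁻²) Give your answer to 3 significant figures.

Δa = 2GMr/d³
   = 2 × (6.674 × 10⁻¹¹) × (2.90 × 10²⁵) × (1.23 × 10⁶) / (7.45 × 10⁸)³
   = 1.15 × 10⁻⁵ m/s²

1.15 × 10⁻⁵ m/s²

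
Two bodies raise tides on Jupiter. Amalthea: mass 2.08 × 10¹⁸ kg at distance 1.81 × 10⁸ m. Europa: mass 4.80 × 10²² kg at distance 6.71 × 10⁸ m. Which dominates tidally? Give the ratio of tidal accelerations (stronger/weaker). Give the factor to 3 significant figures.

Europa, by a factor of ≈ 453

Tidal stretch scales as M/d³; compute that for each body.
Amalthea: (2.08 × 10¹⁸) / (1.81 × 10⁸)³ = 3.508 × 10⁻⁷
Europa: (4.80 × 10²²) / (6.71 × 10⁸)³ = 1.589 × 10⁻⁴
Ratio (larger/smaller) = 453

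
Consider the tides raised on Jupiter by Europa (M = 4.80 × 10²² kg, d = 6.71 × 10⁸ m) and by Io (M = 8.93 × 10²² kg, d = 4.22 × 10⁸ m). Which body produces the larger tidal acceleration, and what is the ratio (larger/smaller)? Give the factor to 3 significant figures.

Io, by a factor of ≈ 7.48

Compare M/d³ for the two perturbers:
Europa: (4.80 × 10²²) / (6.71 × 10⁸)³ = 1.589 × 10⁻⁴
Io: (8.93 × 10²²) / (4.22 × 10⁸)³ = 1.188 × 10⁻³
Ratio (larger/smaller) = 7.48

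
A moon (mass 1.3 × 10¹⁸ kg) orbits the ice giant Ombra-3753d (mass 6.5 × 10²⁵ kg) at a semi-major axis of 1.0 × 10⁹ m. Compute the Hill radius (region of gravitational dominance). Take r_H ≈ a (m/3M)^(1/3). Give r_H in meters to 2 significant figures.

r_H ≈ a (m/3M)^(1/3)
    = (1.0 × 10⁹) × (1.3 × 10¹⁸ / (3 × 6.5 × 10²⁵))^(1/3)
    = 1.9 × 10⁶ m

1.9 × 10⁶ m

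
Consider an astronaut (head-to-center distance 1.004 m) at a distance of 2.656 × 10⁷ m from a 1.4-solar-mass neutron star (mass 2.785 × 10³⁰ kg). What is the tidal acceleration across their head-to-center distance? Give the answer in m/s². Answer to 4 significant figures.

a_tidal = 2GMr/d³
        = 2 × (6.674 × 10⁻¹¹) × (2.785 × 10³⁰) × (1.004) / (2.656 × 10⁷)³
        = 1.992 × 10⁻² m/s²

1.992 × 10⁻² m/s²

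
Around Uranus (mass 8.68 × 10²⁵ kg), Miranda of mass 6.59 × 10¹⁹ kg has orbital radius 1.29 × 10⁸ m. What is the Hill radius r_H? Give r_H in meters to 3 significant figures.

r_H ≈ a (m/3M)^(1/3)
    = (1.29 × 10⁸) × (6.59 × 10¹⁹ / (3 × 8.68 × 10²⁵))^(1/3)
    = 8.16 × 10⁵ m

8.16 × 10⁵ m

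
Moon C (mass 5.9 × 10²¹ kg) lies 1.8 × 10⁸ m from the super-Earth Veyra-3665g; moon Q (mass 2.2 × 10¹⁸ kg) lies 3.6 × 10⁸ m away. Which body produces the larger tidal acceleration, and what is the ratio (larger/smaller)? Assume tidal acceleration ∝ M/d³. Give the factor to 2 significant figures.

Moon C, by a factor of ≈ 21000

The tide-raising term goes as M/d³ (the gradient of a 1/d² field).
Moon C: (5.9 × 10²¹) / (1.8 × 10⁸)³ = 1.012 × 10⁻³
Moon Q: (2.2 × 10¹⁸) / (3.6 × 10⁸)³ = 4.715 × 10⁻⁸
Ratio (larger/smaller) = 21000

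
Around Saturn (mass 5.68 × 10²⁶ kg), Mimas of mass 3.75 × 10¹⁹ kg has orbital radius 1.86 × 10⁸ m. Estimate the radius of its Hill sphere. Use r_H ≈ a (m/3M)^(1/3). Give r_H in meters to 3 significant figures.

r_H ≈ a (m/3M)^(1/3)
    = (1.86 × 10⁸) × (3.75 × 10¹⁹ / (3 × 5.68 × 10²⁶))^(1/3)
    = 5.21 × 10⁵ m

5.21 × 10⁵ m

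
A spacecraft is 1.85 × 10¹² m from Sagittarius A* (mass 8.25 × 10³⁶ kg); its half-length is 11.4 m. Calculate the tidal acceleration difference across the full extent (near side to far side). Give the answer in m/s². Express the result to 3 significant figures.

The field gradient is 2GM/d³; across the full diameter 2r the difference is 4GMr/d³.
a_tidal = 4GMr/d³
        = 4 × (6.674 × 10⁻¹¹) × (8.25 × 10³⁶) × (11.4) / (1.85 × 10¹²)³
        = 3.97 × 10⁻⁹ m/s²

3.97 × 10⁻⁹ m/s²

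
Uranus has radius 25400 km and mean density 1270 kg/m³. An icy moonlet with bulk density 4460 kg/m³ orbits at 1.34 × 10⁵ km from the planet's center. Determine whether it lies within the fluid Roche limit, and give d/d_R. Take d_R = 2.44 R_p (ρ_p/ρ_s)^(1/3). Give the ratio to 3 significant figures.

outside; d/d_R ≈ 3.29

d_R = 2.44 × (25400 km) × (1270/4460)^(1/3) = 40770 km
d/d_R = (1.34 × 10⁵) / (40770) = 3.29
Since d/d_R > 1, the body is outside the Roche limit.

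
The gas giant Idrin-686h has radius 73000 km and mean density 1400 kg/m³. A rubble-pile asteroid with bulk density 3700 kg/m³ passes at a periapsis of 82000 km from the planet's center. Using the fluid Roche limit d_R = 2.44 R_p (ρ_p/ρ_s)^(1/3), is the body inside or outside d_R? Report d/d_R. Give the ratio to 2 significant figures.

inside; d/d_R ≈ 0.64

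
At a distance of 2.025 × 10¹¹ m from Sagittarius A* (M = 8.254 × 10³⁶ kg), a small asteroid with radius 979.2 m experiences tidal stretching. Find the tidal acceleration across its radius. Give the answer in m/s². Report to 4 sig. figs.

1.299 × 10⁻⁴ m/s²

Δg = 2GMr/d³
   = 2 × (6.674 × 10⁻¹¹) × (8.254 × 10³⁶) × (979.2) / (2.025 × 10¹¹)³
   = 1.299 × 10⁻⁴ m/s²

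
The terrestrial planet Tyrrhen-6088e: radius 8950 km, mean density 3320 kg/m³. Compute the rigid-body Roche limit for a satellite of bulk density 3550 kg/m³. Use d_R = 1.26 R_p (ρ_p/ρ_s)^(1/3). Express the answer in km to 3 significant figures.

11000 km

d_R = 1.26 × 8950 km × (3320/3550)^(1/3)
    = 11000 km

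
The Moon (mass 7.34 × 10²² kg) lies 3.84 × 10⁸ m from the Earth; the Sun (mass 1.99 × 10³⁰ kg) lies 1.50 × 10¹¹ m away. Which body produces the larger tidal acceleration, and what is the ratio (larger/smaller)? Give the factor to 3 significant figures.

Tidal acceleration ∝ M/d³, so compare M/d³ for each.
The Moon: (7.34 × 10²²) / (3.84 × 10⁸)³ = 1.296 × 10⁻³
The Sun: (1.99 × 10³⁰) / (1.50 × 10¹¹)³ = 5.896 × 10⁻⁴
Ratio (larger/smaller) = 2.20

The Moon, by a factor of ≈ 2.20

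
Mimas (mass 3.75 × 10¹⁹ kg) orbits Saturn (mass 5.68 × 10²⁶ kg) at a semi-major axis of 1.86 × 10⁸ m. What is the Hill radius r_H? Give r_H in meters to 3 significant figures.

r_H ≈ a (m/3M)^(1/3)
    = (1.86 × 10⁸) × (3.75 × 10¹⁹ / (3 × 5.68 × 10²⁶))^(1/3)
    = 5.21 × 10⁵ m

5.21 × 10⁵ m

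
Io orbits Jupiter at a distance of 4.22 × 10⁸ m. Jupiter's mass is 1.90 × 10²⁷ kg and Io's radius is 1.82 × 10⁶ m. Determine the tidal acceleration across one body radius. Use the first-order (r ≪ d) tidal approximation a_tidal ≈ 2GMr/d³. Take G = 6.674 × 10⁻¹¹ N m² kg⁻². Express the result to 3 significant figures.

6.14 × 10⁻³ m/s²

Since r ≪ d, expand the inverse-square field across one radius to get the leading 2GMr/d³ term.
a_tidal = 2GMr/d³
        = 2 × (6.674 × 10⁻¹¹) × (1.90 × 10²⁷) × (1.82 × 10⁶) / (4.22 × 10⁸)³
        = 6.14 × 10⁻³ m/s²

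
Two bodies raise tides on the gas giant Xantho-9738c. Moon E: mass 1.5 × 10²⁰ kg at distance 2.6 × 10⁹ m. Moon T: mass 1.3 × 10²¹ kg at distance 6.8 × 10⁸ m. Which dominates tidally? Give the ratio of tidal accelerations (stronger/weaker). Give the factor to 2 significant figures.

Moon T, by a factor of ≈ 480

The tide-raising term goes as M/d³ (the gradient of a 1/d² field).
Moon E: (1.5 × 10²⁰) / (2.6 × 10⁹)³ = 8.534 × 10⁻⁹
Moon T: (1.3 × 10²¹) / (6.8 × 10⁸)³ = 4.134 × 10⁻⁶
Ratio (larger/smaller) = 480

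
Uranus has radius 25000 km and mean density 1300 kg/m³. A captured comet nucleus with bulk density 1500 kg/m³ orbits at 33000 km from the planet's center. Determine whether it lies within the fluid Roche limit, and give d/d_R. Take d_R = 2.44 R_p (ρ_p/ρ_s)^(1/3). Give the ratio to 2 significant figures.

d_R = 2.44 × (25000 km) × (1300/1500)^(1/3) = 58160 km
d/d_R = (33000) / (58160) = 0.57
Since d/d_R < 1, the body is inside the Roche limit.

inside; d/d_R ≈ 0.57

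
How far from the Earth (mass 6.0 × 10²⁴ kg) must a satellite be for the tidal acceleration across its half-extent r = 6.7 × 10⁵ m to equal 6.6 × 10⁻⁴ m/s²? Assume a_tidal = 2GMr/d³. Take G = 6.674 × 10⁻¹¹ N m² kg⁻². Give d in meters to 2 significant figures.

2GMr/d³ = a_tidal  ⇒  d = (2GMr / a_tidal)^(1/3)
d = (2 × 6.674×10⁻¹¹ × (6.0 × 10²⁴) × (6.7 × 10⁵) / (6.6 × 10⁻⁴))^(1/3)
  = 9.3 × 10⁷ m

9.3 × 10⁷ m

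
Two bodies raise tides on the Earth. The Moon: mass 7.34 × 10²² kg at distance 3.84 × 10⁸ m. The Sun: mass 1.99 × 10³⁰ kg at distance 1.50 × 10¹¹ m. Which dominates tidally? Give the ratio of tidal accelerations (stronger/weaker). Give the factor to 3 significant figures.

The Moon, by a factor of ≈ 2.20

The tide-raising term goes as M/d³ (the gradient of a 1/d² field).
The Moon: (7.34 × 10²²) / (3.84 × 10⁸)³ = 1.296 × 10⁻³
The Sun: (1.99 × 10³⁰) / (1.50 × 10¹¹)³ = 5.896 × 10⁻⁴
Ratio (larger/smaller) = 2.20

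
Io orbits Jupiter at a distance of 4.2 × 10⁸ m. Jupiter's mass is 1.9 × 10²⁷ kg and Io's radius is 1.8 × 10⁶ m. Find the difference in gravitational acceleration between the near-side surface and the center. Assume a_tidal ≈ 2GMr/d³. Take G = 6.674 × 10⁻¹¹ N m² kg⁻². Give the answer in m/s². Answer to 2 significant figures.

Δa = 2GMr/d³
   = 2 × (6.674 × 10⁻¹¹) × (1.9 × 10²⁷) × (1.8 × 10⁶) / (4.2 × 10⁸)³
   = 6.2 × 10⁻³ m/s²

6.2 × 10⁻³ m/s²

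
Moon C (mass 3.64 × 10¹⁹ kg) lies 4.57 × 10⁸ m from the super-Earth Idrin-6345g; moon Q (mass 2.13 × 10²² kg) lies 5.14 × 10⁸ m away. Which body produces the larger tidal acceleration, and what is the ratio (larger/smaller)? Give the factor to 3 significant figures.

Moon Q, by a factor of ≈ 411

Tidal acceleration ∝ M/d³, so compare M/d³ for each.
Moon C: (3.64 × 10¹⁹) / (4.57 × 10⁸)³ = 3.814 × 10⁻⁷
Moon Q: (2.13 × 10²²) / (5.14 × 10⁸)³ = 1.569 × 10⁻⁴
Ratio (larger/smaller) = 411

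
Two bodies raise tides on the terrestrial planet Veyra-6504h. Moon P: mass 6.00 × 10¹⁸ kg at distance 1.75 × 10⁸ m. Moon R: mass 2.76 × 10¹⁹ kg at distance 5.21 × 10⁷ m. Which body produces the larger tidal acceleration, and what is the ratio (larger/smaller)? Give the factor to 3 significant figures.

Tidal stretch scales as M/d³; compute that for each body.
Moon P: (6.00 × 10¹⁸) / (1.75 × 10⁸)³ = 1.120 × 10⁻⁶
Moon R: (2.76 × 10¹⁹) / (5.21 × 10⁷)³ = 1.952 × 10⁻⁴
Ratio (larger/smaller) = 174

Moon R, by a factor of ≈ 174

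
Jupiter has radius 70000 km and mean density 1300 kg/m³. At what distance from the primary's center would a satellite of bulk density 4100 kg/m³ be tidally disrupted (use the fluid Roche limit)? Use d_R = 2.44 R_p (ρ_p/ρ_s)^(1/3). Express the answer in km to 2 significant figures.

1.2 × 10⁵ km

d_R = 2.44 × 70000 km × (1300/4100)^(1/3)
    = 1.2 × 10⁵ km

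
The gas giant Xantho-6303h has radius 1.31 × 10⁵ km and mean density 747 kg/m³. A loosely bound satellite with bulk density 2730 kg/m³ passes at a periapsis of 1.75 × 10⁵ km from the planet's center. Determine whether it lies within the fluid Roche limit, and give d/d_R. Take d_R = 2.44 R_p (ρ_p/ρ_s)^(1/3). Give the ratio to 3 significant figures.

d_R = 2.44 × (1.31 × 10⁵ km) × (747/2730)^(1/3) = 2.075 × 10⁵ km
d/d_R = (1.75 × 10⁵) / (2.075 × 10⁵) = 0.843
Since d/d_R < 1, the body is inside the Roche limit.

inside; d/d_R ≈ 0.843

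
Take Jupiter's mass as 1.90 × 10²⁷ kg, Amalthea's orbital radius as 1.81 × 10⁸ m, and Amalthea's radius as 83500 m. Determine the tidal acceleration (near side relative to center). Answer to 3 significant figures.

Δg = 2GMr/d³
   = 2 × (6.674 × 10⁻¹¹) × (1.90 × 10²⁷) × (83500) / (1.81 × 10⁸)³
   = 3.57 × 10⁻³ m/s²

3.57 × 10⁻³ m/s²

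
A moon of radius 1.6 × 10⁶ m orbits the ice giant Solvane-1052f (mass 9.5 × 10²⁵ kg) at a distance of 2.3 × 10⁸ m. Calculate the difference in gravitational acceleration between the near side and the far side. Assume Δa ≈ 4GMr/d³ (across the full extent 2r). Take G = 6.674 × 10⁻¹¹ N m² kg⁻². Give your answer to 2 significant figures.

The field gradient is 2GM/d³; across the full diameter 2r the difference is 4GMr/d³.
a_tidal = 4GMr/d³
        = 4 × (6.674 × 10⁻¹¹) × (9.5 × 10²⁵) × (1.6 × 10⁶) / (2.3 × 10⁸)³
        = 3.3 × 10⁻³ m/s²

3.3 × 10⁻³ m/s²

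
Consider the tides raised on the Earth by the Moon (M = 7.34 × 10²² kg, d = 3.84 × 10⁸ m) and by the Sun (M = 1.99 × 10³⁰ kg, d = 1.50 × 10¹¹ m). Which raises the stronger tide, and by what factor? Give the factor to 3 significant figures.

The Moon, by a factor of ≈ 2.20

Tidal stretch scales as M/d³; compute that for each body.
The Moon: (7.34 × 10²²) / (3.84 × 10⁸)³ = 1.296 × 10⁻³
The Sun: (1.99 × 10³⁰) / (1.50 × 10¹¹)³ = 5.896 × 10⁻⁴
Ratio (larger/smaller) = 2.20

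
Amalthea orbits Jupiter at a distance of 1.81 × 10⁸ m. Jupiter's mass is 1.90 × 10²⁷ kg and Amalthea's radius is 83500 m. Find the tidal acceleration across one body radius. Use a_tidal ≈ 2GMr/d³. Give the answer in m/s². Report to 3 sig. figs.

a_tidal = 2GMr/d³
        = 2 × (6.674 × 10⁻¹¹) × (1.90 × 10²⁷) × (83500) / (1.81 × 10⁸)³
        = 3.57 × 10⁻³ m/s²

3.57 × 10⁻³ m/s²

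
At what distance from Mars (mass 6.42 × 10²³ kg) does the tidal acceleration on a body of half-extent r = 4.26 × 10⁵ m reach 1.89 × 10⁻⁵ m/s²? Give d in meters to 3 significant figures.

2GMr/d³ = a_tidal  ⇒  d = (2GMr / a_tidal)^(1/3)
d = (2 × 6.674×10⁻¹¹ × (6.42 × 10²³) × (4.26 × 10⁵) / (1.89 × 10⁻⁵))^(1/3)
  = 1.25 × 10⁸ m

1.25 × 10⁸ m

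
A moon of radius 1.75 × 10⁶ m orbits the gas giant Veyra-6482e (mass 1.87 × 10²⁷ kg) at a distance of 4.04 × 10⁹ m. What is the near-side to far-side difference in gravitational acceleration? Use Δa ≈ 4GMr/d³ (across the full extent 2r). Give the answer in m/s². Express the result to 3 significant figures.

1.32 × 10⁻⁵ m/s²

a_tidal = 4GMr/d³
        = 4 × (6.674 × 10⁻¹¹) × (1.87 × 10²⁷) × (1.75 × 10⁶) / (4.04 × 10⁹)³
        = 1.32 × 10⁻⁵ m/s²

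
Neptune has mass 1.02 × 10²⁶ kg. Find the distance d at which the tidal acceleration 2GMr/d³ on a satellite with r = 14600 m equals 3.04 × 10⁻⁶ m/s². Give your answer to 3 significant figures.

2GMr/d³ = a_tidal  ⇒  d = (2GMr / a_tidal)^(1/3)
d = (2 × 6.674×10⁻¹¹ × (1.02 × 10²⁶) × (14600) / (3.04 × 10⁻⁶))^(1/3)
  = 4.03 × 10⁸ m

4.03 × 10⁸ m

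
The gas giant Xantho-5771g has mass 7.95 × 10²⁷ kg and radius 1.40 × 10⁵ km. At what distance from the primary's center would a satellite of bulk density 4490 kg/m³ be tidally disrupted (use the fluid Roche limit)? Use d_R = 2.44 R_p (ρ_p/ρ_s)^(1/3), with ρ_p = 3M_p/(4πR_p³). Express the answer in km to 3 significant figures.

ρ_p = 3M_p/(4πR_p³) = 3 × (7.95 × 10²⁷) / (4π × (1.40 × 10⁸ m)³) = 692 kg/m³
d_R = 2.44 × 1.40 × 10⁵ km × (692/4490)^(1/3)
    = 1.83 × 10⁵ km

1.83 × 10⁵ km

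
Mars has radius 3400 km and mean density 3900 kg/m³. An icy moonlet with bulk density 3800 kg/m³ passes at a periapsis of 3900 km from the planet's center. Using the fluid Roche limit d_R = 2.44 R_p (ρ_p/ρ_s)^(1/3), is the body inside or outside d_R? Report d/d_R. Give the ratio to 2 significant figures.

d_R = 2.44 × (3400 km) × (3900/3800)^(1/3) = 8368 km
d/d_R = (3900) / (8368) = 0.47
Since d/d_R < 1, the body is inside the Roche limit.

inside; d/d_R ≈ 0.47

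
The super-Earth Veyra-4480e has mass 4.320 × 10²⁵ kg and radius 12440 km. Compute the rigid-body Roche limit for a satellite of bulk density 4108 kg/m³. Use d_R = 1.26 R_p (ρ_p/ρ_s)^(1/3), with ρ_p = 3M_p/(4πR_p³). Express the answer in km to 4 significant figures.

ρ_p = 3M_p/(4πR_p³) = 3 × (4.320 × 10²⁵) / (4π × (1.244 × 10⁷ m)³) = 5357 kg/m³
d_R = 1.26 × 12440 km × (5357/4108)^(1/3)
    = 17120 km

17120 km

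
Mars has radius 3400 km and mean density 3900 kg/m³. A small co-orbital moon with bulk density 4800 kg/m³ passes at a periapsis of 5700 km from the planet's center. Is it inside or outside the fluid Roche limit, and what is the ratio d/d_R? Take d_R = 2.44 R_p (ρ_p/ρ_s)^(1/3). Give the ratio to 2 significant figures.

d_R = 2.44 × (3400 km) × (3900/4800)^(1/3) = 7741 km
d/d_R = (5700) / (7741) = 0.74
Since d/d_R < 1, the body is inside the Roche limit.

inside; d/d_R ≈ 0.74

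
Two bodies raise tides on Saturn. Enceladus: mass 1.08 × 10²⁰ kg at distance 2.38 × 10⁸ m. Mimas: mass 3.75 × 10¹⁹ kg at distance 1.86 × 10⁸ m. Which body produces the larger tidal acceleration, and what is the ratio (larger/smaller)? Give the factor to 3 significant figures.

Tidal acceleration ∝ M/d³, so compare M/d³ for each.
Enceladus: (1.08 × 10²⁰) / (2.38 × 10⁸)³ = 8.011 × 10⁻⁶
Mimas: (3.75 × 10¹⁹) / (1.86 × 10⁸)³ = 5.828 × 10⁻⁶
Ratio (larger/smaller) = 1.37

Enceladus, by a factor of ≈ 1.37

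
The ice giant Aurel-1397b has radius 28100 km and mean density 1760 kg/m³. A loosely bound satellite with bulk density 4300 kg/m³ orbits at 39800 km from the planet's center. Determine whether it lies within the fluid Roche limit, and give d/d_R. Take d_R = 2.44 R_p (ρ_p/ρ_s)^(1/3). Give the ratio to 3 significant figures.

inside; d/d_R ≈ 0.782

d_R = 2.44 × (28100 km) × (1760/4300)^(1/3) = 50910 km
d/d_R = (39800) / (50910) = 0.782
Since d/d_R < 1, the body is inside the Roche limit.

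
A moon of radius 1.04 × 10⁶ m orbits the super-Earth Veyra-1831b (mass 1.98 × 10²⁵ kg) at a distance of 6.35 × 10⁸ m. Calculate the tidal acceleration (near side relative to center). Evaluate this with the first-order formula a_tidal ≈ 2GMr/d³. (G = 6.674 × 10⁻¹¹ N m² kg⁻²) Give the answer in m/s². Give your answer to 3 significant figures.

Δa = 2GMr/d³
   = 2 × (6.674 × 10⁻¹¹) × (1.98 × 10²⁵) × (1.04 × 10⁶) / (6.35 × 10⁸)³
   = 1.07 × 10⁻⁵ m/s²

1.07 × 10⁻⁵ m/s²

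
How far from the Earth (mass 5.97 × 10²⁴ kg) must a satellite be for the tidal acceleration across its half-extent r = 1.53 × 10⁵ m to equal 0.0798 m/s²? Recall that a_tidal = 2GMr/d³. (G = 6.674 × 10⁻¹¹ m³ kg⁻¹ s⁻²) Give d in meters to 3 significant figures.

1.15 × 10⁷ m

2GMr/d³ = a_tidal  ⇒  d = (2GMr / a_tidal)^(1/3)
d = (2 × 6.674×10⁻¹¹ × (5.97 × 10²⁴) × (1.53 × 10⁵) / (0.0798))^(1/3)
  = 1.15 × 10⁷ m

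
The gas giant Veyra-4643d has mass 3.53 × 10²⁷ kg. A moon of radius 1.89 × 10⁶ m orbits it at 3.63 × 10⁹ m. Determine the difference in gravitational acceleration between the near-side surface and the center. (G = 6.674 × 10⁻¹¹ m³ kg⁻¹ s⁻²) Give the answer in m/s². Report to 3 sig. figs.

Δg = 2GMr/d³
   = 2 × (6.674 × 10⁻¹¹) × (3.53 × 10²⁷) × (1.89 × 10⁶) / (3.63 × 10⁹)³
   = 1.86 × 10⁻⁵ m/s²

1.86 × 10⁻⁵ m/s²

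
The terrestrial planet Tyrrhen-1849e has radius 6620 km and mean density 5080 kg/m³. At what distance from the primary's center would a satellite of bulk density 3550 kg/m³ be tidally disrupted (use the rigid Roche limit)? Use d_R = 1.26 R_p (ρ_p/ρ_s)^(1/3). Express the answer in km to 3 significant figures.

9400 km

d_R = 1.26 × 6620 km × (5080/3550)^(1/3)
    = 9400 km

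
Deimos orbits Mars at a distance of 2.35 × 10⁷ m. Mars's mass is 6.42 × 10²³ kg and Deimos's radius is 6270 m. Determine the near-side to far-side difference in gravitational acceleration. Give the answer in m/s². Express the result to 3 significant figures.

8.28 × 10⁻⁵ m/s²

Δg = 4GMr/d³
   = 4 × (6.674 × 10⁻¹¹) × (6.42 × 10²³) × (6270) / (2.35 × 10⁷)³
   = 8.28 × 10⁻⁵ m/s²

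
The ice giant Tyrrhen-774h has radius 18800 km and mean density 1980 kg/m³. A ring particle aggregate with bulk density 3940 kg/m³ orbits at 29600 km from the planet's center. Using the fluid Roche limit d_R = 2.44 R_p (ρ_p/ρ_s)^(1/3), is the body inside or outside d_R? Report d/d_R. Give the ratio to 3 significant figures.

d_R = 2.44 × (18800 km) × (1980/3940)^(1/3) = 36470 km
d/d_R = (29600) / (36470) = 0.812
Since d/d_R < 1, the body is inside the Roche limit.

inside; d/d_R ≈ 0.812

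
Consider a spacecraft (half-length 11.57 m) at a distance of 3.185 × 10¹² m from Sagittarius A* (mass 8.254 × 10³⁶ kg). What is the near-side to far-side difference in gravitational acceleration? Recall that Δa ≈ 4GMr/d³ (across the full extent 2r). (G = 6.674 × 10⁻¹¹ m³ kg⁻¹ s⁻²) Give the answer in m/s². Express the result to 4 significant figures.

Near-to-far spans 2r, so the tidal difference is twice the near-to-center value: 4GMr/d³.
Δg = 4GMr/d³
   = 4 × (6.674 × 10⁻¹¹) × (8.254 × 10³⁶) × (11.57) / (3.185 × 10¹²)³
   = 7.891 × 10⁻¹⁰ m/s²

7.891 × 10⁻¹⁰ m/s²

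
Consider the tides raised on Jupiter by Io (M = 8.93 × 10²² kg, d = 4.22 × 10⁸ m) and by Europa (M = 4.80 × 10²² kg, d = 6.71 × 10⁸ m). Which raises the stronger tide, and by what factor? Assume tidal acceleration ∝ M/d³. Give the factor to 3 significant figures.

Io, by a factor of ≈ 7.48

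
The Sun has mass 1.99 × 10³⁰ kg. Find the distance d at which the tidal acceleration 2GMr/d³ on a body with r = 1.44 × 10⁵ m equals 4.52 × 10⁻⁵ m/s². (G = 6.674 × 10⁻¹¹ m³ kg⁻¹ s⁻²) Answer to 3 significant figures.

2GMr/d³ = a_tidal  ⇒  d = (2GMr / a_tidal)^(1/3)
d = (2 × 6.674×10⁻¹¹ × (1.99 × 10³⁰) × (1.44 × 10⁵) / (4.52 × 10⁻⁵))^(1/3)
  = 9.46 × 10⁹ m

9.46 × 10⁹ m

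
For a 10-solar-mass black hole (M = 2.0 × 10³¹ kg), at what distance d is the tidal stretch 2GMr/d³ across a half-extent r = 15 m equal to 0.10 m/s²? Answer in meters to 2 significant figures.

7.4 × 10⁷ m

2GMr/d³ = a_tidal  ⇒  d = (2GMr / a_tidal)^(1/3)
d = (2 × 6.674×10⁻¹¹ × (2.0 × 10³¹) × (15) / (0.10))^(1/3)
  = 7.4 × 10⁷ m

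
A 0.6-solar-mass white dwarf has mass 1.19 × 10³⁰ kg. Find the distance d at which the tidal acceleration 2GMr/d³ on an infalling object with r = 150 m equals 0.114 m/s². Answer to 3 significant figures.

5.93 × 10⁷ m

2GMr/d³ = a_tidal  ⇒  d = (2GMr / a_tidal)^(1/3)
d = (2 × 6.674×10⁻¹¹ × (1.19 × 10³⁰) × (150) / (0.114))^(1/3)
  = 5.93 × 10⁷ m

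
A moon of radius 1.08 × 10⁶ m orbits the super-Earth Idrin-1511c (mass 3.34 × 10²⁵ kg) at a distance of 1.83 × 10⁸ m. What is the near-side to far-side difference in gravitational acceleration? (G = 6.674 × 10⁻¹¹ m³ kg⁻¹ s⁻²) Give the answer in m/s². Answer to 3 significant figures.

1.57 × 10⁻³ m/s²

Δg = 4GMr/d³
   = 4 × (6.674 × 10⁻¹¹) × (3.34 × 10²⁵) × (1.08 × 10⁶) / (1.83 × 10⁸)³
   = 1.57 × 10⁻³ m/s²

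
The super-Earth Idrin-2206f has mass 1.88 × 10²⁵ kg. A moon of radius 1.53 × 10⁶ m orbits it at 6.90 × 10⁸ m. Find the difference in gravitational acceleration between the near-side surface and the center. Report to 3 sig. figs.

Differencing GM/(d−r)² and GM/d² to first order in r/d gives 2GMr/d³.
Δa = 2GMr/d³
   = 2 × (6.674 × 10⁻¹¹) × (1.88 × 10²⁵) × (1.53 × 10⁶) / (6.90 × 10⁸)³
   = 1.17 × 10⁻⁵ m/s²

1.17 × 10⁻⁵ m/s²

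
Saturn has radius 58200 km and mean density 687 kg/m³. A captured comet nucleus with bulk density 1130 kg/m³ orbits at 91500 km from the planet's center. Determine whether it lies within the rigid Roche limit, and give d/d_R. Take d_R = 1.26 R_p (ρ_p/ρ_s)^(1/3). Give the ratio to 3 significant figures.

outside; d/d_R ≈ 1.47

d_R = 1.26 × (58200 km) × (687/1130)^(1/3) = 62120 km
d/d_R = (91500) / (62120) = 1.47
Since d/d_R > 1, the body is outside the Roche limit.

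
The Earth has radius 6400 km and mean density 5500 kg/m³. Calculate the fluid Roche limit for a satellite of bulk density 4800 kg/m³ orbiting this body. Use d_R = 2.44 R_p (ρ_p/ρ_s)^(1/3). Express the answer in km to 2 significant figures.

16000 km

d_R = 2.44 × 6400 km × (5500/4800)^(1/3)
    = 16000 km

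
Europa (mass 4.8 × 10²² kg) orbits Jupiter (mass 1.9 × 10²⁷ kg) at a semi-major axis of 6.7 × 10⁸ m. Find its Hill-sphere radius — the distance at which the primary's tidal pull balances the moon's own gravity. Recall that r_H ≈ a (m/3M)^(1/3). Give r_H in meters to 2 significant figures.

r_H ≈ a (m/3M)^(1/3)
    = (6.7 × 10⁸) × (4.8 × 10²² / (3 × 1.9 × 10²⁷))^(1/3)
    = 1.4 × 10⁷ m

1.4 × 10⁷ m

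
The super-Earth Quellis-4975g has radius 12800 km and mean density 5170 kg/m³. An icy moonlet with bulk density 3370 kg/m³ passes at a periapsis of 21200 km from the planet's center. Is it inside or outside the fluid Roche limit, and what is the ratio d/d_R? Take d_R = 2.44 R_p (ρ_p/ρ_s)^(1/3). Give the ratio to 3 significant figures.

inside; d/d_R ≈ 0.589

d_R = 2.44 × (12800 km) × (5170/3370)^(1/3) = 36020 km
d/d_R = (21200) / (36020) = 0.589
Since d/d_R < 1, the body is inside the Roche limit.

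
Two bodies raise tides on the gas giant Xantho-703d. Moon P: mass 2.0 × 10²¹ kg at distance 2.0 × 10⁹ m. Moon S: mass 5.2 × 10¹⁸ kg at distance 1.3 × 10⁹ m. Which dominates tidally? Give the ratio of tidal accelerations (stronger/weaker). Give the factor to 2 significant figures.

Moon P, by a factor of ≈ 110

The tide-raising term goes as M/d³ (the gradient of a 1/d² field).
Moon P: (2.0 × 10²¹) / (2.0 × 10⁹)³ = 2.500 × 10⁻⁷
Moon S: (5.2 × 10¹⁸) / (1.3 × 10⁹)³ = 2.367 × 10⁻⁹
Ratio (larger/smaller) = 110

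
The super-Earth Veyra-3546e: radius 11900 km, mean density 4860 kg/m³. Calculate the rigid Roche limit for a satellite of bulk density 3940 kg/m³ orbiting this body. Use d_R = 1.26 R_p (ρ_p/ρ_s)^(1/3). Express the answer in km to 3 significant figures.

d_R = 1.26 × 11900 km × (4860/3940)^(1/3)
    = 16100 km

16100 km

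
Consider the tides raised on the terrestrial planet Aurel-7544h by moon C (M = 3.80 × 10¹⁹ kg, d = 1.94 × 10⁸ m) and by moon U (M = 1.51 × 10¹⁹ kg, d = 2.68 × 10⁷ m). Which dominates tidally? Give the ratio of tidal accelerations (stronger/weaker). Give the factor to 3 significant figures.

Moon U, by a factor of ≈ 151

The tide-raising term goes as M/d³ (the gradient of a 1/d² field).
Moon C: (3.80 × 10¹⁹) / (1.94 × 10⁸)³ = 5.204 × 10⁻⁶
Moon U: (1.51 × 10¹⁹) / (2.68 × 10⁷)³ = 7.845 × 10⁻⁴
Ratio (larger/smaller) = 151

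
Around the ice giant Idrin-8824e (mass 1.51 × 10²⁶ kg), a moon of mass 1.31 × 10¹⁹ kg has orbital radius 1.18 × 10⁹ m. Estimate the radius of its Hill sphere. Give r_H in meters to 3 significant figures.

3.62 × 10⁶ m

r_H ≈ a (m/3M)^(1/3)
    = (1.18 × 10⁹) × (1.31 × 10¹⁹ / (3 × 1.51 × 10²⁶))^(1/3)
    = 3.62 × 10⁶ m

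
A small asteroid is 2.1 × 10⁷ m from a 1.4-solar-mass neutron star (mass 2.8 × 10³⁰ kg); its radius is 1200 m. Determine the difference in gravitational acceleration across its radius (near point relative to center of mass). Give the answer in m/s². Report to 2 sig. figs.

4.8 × 10¹ m/s²

Differencing GM/(d−r)² and GM/d² to first order in r/d gives 2GMr/d³.
Δg = 2GMr/d³
   = 2 × (6.674 × 10⁻¹¹) × (2.8 × 10³⁰) × (1200) / (2.1 × 10⁷)³
   = 4.8 × 10¹ m/s²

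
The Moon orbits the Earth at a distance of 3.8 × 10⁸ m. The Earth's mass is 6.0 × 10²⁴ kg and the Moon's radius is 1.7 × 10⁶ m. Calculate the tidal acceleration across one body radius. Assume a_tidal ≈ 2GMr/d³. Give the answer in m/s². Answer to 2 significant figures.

2.5 × 10⁻⁵ m/s²

Δa = 2GMr/d³
   = 2 × (6.674 × 10⁻¹¹) × (6.0 × 10²⁴) × (1.7 × 10⁶) / (3.8 × 10⁸)³
   = 2.5 × 10⁻⁵ m/s²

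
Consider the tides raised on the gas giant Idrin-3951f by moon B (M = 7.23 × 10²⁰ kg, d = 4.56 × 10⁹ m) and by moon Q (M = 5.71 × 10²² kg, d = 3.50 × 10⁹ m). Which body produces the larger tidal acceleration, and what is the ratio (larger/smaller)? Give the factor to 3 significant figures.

Compare M/d³ for the two perturbers:
Moon B: (7.23 × 10²⁰) / (4.56 × 10⁹)³ = 7.625 × 10⁻⁹
Moon Q: (5.71 × 10²²) / (3.50 × 10⁹)³ = 1.332 × 10⁻⁶
Ratio (larger/smaller) = 175

Moon Q, by a factor of ≈ 175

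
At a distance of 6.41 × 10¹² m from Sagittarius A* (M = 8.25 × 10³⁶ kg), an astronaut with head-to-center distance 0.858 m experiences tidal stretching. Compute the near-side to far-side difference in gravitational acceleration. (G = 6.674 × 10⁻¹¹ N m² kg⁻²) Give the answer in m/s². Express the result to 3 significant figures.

Δg = 4GMr/d³
   = 4 × (6.674 × 10⁻¹¹) × (8.25 × 10³⁶) × (0.858) / (6.41 × 10¹²)³
   = 7.17 × 10⁻¹² m/s²

7.17 × 10⁻¹² m/s²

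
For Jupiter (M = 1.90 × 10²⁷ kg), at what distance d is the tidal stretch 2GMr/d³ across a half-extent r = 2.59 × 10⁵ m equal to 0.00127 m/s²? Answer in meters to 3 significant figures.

2GMr/d³ = a_tidal  ⇒  d = (2GMr / a_tidal)^(1/3)
d = (2 × 6.674×10⁻¹¹ × (1.90 × 10²⁷) × (2.59 × 10⁵) / (0.00127))^(1/3)
  = 3.73 × 10⁸ m

3.73 × 10⁸ m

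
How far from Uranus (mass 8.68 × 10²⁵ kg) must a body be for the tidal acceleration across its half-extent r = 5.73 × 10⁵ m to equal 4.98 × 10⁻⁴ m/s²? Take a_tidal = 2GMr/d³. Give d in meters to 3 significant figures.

2GMr/d³ = a_tidal  ⇒  d = (2GMr / a_tidal)^(1/3)
d = (2 × 6.674×10⁻¹¹ × (8.68 × 10²⁵) × (5.73 × 10⁵) / (4.98 × 10⁻⁴))^(1/3)
  = 2.37 × 10⁸ m

2.37 × 10⁸ m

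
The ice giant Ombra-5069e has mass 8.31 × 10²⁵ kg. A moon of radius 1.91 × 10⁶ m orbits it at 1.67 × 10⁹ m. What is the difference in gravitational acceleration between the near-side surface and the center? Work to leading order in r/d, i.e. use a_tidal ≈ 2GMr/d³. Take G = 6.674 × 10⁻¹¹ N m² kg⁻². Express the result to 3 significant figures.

Δg = 2GMr/d³
   = 2 × (6.674 × 10⁻¹¹) × (8.31 × 10²⁵) × (1.91 × 10⁶) / (1.67 × 10⁹)³
   = 4.55 × 10⁻⁶ m/s²

4.55 × 10⁻⁶ m/s²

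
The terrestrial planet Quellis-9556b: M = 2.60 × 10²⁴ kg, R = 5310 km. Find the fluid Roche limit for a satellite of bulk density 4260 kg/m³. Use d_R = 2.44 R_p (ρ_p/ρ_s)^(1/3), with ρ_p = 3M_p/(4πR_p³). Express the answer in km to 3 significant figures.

12800 km

ρ_p = 3M_p/(4πR_p³) = 3 × (2.60 × 10²⁴) / (4π × (5.31 × 10⁶ m)³) = 4150 kg/m³
d_R = 2.44 × 5310 km × (4150/4260)^(1/3)
    = 12800 km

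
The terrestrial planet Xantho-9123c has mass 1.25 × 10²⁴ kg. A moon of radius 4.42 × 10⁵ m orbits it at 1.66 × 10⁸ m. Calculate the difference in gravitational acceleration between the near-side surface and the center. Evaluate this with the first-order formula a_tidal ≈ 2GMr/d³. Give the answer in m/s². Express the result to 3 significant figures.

1.61 × 10⁻⁵ m/s²

Δg = 2GMr/d³
   = 2 × (6.674 × 10⁻¹¹) × (1.25 × 10²⁴) × (4.42 × 10⁵) / (1.66 × 10⁸)³
   = 1.61 × 10⁻⁵ m/s²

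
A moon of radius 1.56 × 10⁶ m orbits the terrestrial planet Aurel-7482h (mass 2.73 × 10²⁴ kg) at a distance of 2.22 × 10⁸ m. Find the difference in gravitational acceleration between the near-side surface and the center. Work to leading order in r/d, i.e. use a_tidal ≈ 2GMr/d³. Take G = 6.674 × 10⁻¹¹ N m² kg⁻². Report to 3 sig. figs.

Since r ≪ d, expand the inverse-square field across one radius to get the leading 2GMr/d³ term.
a_tidal = 2GMr/d³
        = 2 × (6.674 × 10⁻¹¹) × (2.73 × 10²⁴) × (1.56 × 10⁶) / (2.22 × 10⁸)³
        = 5.20 × 10⁻⁵ m/s²

5.20 × 10⁻⁵ m/s²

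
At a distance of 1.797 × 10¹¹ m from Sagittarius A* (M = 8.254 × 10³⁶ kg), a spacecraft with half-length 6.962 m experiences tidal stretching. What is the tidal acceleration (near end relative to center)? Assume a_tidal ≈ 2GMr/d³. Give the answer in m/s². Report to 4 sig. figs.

1.322 × 10⁻⁶ m/s²

a_tidal = 2GMr/d³
        = 2 × (6.674 × 10⁻¹¹) × (8.254 × 10³⁶) × (6.962) / (1.797 × 10¹¹)³
        = 1.322 × 10⁻⁶ m/s²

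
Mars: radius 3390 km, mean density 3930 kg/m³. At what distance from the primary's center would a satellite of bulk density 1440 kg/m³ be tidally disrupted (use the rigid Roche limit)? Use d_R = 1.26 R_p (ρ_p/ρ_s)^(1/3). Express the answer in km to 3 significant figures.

5970 km

d_R = 1.26 × 3390 km × (3930/1440)^(1/3)
    = 5970 km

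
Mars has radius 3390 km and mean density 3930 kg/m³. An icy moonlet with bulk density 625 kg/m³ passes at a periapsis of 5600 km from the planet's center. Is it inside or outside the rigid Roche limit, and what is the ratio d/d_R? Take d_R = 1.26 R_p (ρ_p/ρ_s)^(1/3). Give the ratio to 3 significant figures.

inside; d/d_R ≈ 0.710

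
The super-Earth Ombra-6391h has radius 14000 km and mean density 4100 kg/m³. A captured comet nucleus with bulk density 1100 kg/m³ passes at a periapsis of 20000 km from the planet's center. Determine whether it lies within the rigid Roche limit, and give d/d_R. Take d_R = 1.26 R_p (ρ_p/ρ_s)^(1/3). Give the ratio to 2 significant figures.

d_R = 1.26 × (14000 km) × (4100/1100)^(1/3) = 27350 km
d/d_R = (20000) / (27350) = 0.73
Since d/d_R < 1, the body is inside the Roche limit.

inside; d/d_R ≈ 0.73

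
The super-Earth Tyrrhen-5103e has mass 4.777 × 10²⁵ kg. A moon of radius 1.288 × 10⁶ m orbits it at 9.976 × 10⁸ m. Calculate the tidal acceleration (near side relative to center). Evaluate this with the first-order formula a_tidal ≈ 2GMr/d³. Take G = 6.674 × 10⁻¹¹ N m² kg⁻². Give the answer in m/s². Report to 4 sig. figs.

8.272 × 10⁻⁶ m/s²

Δg = 2GMr/d³
   = 2 × (6.674 × 10⁻¹¹) × (4.777 × 10²⁵) × (1.288 × 10⁶) / (9.976 × 10⁸)³
   = 8.272 × 10⁻⁶ m/s²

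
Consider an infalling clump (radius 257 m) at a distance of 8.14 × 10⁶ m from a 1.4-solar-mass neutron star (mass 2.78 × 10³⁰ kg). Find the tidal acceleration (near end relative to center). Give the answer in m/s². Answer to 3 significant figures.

1.77 × 10² m/s²

Δg = 2GMr/d³
   = 2 × (6.674 × 10⁻¹¹) × (2.78 × 10³⁰) × (257) / (8.14 × 10⁶)³
   = 1.77 × 10² m/s²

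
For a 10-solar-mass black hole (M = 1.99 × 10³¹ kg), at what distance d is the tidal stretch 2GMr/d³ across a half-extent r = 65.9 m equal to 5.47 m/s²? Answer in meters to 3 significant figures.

3.17 × 10⁷ m

2GMr/d³ = a_tidal  ⇒  d = (2GMr / a_tidal)^(1/3)
d = (2 × 6.674×10⁻¹¹ × (1.99 × 10³¹) × (65.9) / (5.47))^(1/3)
  = 3.17 × 10⁷ m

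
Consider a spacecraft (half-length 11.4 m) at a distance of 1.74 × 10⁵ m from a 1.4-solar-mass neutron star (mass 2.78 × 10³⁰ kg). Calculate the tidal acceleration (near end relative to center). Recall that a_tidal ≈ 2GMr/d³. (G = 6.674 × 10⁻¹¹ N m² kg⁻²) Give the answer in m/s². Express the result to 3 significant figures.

8.03 × 10⁵ m/s²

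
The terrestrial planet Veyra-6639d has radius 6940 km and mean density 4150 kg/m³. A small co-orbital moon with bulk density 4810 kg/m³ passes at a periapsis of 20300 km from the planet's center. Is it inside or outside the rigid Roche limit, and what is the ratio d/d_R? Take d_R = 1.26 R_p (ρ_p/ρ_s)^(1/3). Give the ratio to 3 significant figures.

d_R = 1.26 × (6940 km) × (4150/4810)^(1/3) = 8325 km
d/d_R = (20300) / (8325) = 2.44
Since d/d_R > 1, the body is outside the Roche limit.

outside; d/d_R ≈ 2.44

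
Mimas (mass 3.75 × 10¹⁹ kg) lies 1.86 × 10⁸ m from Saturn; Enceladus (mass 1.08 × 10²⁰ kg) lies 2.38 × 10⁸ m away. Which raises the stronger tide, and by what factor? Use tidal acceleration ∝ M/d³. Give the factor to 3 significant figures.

Enceladus, by a factor of ≈ 1.37

Compare M/d³ for the two perturbers:
Mimas: (3.75 × 10¹⁹) / (1.86 × 10⁸)³ = 5.828 × 10⁻⁶
Enceladus: (1.08 × 10²⁰) / (2.38 × 10⁸)³ = 8.011 × 10⁻⁶
Ratio (larger/smaller) = 1.37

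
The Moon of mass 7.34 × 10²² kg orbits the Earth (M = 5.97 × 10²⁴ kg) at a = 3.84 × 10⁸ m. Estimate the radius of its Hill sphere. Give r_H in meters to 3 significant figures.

r_H ≈ a (m/3M)^(1/3)
    = (3.84 × 10⁸) × (7.34 × 10²² / (3 × 5.97 × 10²⁴))^(1/3)
    = 6.15 × 10⁷ m

6.15 × 10⁷ m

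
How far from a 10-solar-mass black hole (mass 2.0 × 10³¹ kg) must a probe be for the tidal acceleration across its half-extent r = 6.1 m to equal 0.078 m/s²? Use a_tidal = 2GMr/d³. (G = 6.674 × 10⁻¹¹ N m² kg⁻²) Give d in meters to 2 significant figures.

2GMr/d³ = a_tidal  ⇒  d = (2GMr / a_tidal)^(1/3)
d = (2 × 6.674×10⁻¹¹ × (2.0 × 10³¹) × (6.1) / (0.078))^(1/3)
  = 5.9 × 10⁷ m

5.9 × 10⁷ m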